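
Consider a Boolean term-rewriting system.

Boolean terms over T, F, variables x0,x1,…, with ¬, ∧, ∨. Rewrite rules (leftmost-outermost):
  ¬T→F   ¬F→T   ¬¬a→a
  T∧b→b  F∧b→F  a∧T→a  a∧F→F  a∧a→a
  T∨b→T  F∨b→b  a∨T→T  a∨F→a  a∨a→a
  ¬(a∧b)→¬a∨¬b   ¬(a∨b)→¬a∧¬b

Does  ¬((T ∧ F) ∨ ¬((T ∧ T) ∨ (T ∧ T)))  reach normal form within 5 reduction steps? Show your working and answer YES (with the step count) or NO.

Answer: NO — after 5 steps the term is T ∧ ¬¬((T ∧ T) ∨ (T ∧ T)), not yet normal

Reduction:
  start: ¬((T ∧ F) ∨ ¬((T ∧ T) ∨ (T ∧ T)))
  [1] ¬(T ∧ F) ∧ ¬¬((T ∧ T) ∨ (T ∧ T))
  [2] (¬T ∨ ¬F) ∧ ¬¬((T ∧ T) ∨ (T ∧ T))
  [3] (F ∨ ¬F) ∧ ¬¬((T ∧ T) ∨ (T ∧ T))
  [4] ¬F ∧ ¬¬((T ∧ T) ∨ (T ∧ T))
  [5] T ∧ ¬¬((T ∧ T) ∨ (T ∧ T))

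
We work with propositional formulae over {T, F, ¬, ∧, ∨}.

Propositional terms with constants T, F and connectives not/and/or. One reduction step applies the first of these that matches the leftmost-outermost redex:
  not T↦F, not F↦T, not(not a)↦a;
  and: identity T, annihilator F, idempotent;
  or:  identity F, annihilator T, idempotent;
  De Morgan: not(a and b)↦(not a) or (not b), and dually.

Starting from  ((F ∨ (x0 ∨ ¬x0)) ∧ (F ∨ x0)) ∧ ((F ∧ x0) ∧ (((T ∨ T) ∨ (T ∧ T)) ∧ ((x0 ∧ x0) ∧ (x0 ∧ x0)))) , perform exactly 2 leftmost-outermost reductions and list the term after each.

  start: ((F ∨ (x0 ∨ ¬x0)) ∧ (F ∨ x0)) ∧ ((F ∧ x0) ∧ (((T ∨ T) ∨ (T ∧ T)) ∧ ((x0 ∧ x0) ∧ (x0 ∧ x0))))
  [1] ((x0 ∨ ¬x0) ∧ (F ∨ x0)) ∧ ((F ∧ x0) ∧ (((T ∨ T) ∨ (T ∧ T)) ∧ ((x0 ∧ x0) ∧ (x0 ∧ x0))))
  [2] ((x0 ∨ ¬x0) ∧ x0) ∧ ((F ∧ x0) ∧ (((T ∨ T) ∨ (T ∧ T)) ∧ ((x0 ∧ x0) ∧ (x0 ∧ x0))))

Answer: after 2 steps: ((x0 ∨ ¬x0) ∧ x0) ∧ ((F ∧ x0) ∧ (((T ∨ T) ∨ (T ∧ T)) ∧ ((x0 ∧ x0) ∧ (x0 ∧ x0))))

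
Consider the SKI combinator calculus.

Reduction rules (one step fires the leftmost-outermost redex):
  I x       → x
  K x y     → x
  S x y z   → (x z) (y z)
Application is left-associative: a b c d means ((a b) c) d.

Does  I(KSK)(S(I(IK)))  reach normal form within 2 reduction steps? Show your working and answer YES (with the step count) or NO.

  start: I(KSK)(S(I(IK)))
  [1] KSK(S(I(IK)))
  [2] S(S(I(IK)))

Answer: NO — after 2 steps the term is S(S(I(IK))), not yet normal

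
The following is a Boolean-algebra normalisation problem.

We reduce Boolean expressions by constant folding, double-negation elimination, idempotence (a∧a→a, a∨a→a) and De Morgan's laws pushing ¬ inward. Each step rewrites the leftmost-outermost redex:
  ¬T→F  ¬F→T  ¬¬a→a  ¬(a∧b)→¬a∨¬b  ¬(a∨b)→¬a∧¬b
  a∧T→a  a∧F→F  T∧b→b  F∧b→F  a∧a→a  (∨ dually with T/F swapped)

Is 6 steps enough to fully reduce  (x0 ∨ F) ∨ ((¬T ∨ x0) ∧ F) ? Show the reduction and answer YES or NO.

Answer: YES — reaches normal form x0 in 3 ≤ 6 steps

Working:
  start: (x0 ∨ F) ∨ ((¬T ∨ x0) ∧ F)
  [1] x0 ∨ ((¬T ∨ x0) ∧ F)
  [2] x0 ∨ F
  [3] x0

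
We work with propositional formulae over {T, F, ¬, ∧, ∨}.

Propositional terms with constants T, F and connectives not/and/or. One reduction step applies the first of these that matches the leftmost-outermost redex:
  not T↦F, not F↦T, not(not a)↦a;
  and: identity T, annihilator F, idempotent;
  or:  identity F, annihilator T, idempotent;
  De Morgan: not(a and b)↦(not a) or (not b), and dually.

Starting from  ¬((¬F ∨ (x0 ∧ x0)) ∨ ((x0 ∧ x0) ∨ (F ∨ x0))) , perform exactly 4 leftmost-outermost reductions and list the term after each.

Answer: after 4 steps: F ∧ ¬((x0 ∧ x0) ∨ (F ∨ x0))

Working:
  start: ¬((¬F ∨ (x0 ∧ x0)) ∨ ((x0 ∧ x0) ∨ (F ∨ x0)))
  step 1: ¬(¬F ∨ (x0 ∧ x0)) ∧ ¬((x0 ∧ x0) ∨ (F ∨ x0))
  step 2: (¬¬F ∧ ¬(x0 ∧ x0)) ∧ ¬((x0 ∧ x0) ∨ (F ∨ x0))
  step 3: (F ∧ ¬(x0 ∧ x0)) ∧ ¬((x0 ∧ x0) ∨ (F ∨ x0))
  step 4: F ∧ ¬((x0 ∧ x0) ∨ (F ∨ x0))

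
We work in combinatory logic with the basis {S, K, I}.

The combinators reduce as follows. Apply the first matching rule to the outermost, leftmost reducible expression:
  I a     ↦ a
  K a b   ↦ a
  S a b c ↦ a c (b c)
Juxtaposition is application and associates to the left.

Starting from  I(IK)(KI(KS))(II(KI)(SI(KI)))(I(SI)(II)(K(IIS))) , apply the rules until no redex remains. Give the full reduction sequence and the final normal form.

  start: I(IK)(KI(KS))(II(KI)(SI(KI)))(I(SI)(II)(K(IIS)))
  step 1: IK(KI(KS))(II(KI)(SI(KI)))(I(SI)(II)(K(IIS)))
  step 2: K(KI(KS))(II(KI)(SI(KI)))(I(SI)(II)(K(IIS)))
  step 3: KI(KS)(I(SI)(II)(K(IIS)))
  step 4: I(I(SI)(II)(K(IIS)))
  step 5: I(SI)(II)(K(IIS))
  step 6: SI(II)(K(IIS))
  step 7: I(K(IIS))(II(K(IIS)))
  step 8: K(IIS)(II(K(IIS)))
  step 9: IIS
  step 10: IS
  step 11: S

Answer: normal form = S  (in 11 steps)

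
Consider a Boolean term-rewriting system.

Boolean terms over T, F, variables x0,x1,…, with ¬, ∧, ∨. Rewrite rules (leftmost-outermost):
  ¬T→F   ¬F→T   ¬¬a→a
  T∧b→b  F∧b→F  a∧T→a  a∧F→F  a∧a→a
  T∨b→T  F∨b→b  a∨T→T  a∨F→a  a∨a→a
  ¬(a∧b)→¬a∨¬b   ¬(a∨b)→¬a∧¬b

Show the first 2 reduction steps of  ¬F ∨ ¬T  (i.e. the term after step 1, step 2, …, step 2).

  start: ¬F ∨ ¬T
  →1  T ∨ ¬T
  →2  T

Answer: after 2 steps: T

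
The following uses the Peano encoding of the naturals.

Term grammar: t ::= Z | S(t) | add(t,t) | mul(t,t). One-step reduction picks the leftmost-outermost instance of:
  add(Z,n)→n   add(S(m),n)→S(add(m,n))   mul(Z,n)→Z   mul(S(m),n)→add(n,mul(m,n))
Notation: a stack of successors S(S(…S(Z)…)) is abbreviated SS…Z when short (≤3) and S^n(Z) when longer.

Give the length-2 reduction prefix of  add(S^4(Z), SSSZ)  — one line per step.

  start: add(S^4(Z), SSSZ)
  [1] S(add(SSSZ, SSSZ))
  [2] S(S(add(SSZ, SSSZ)))

Answer: after 2 steps: S(S(add(SSZ, SSSZ)))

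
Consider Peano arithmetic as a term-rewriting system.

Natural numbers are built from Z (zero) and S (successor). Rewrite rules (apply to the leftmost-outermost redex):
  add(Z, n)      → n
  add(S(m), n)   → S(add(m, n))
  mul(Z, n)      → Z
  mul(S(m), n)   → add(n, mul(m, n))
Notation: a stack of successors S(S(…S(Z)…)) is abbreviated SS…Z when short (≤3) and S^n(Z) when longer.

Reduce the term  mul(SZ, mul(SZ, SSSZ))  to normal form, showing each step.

  start: mul(SZ, mul(SZ, SSSZ))
  →1  add(mul(SZ, SSSZ), mul(Z, mul(SZ, SSSZ)))
  →2  add(add(SSSZ, mul(Z, SSSZ)), mul(Z, mul(SZ, SSSZ)))
  →3  add(S(add(SSZ, mul(Z, SSSZ))), mul(Z, mul(SZ, SSSZ)))
  →4  S(add(add(SSZ, mul(Z, SSSZ)), mul(Z, mul(SZ, SSSZ))))
  →5  S(add(S(add(SZ, mul(Z, SSSZ))), mul(Z, mul(SZ, SSSZ))))
  →6  S(S(add(add(SZ, mul(Z, SSSZ)), mul(Z, mul(SZ, SSSZ)))))
  →7  S(S(add(S(add(Z, mul(Z, SSSZ))), mul(Z, mul(SZ, SSSZ)))))
  →8  S(S(S(add(add(Z, mul(Z, SSSZ)), mul(Z, mul(SZ, SSSZ))))))
  →9  S(S(S(add(mul(Z, SSSZ), mul(Z, mul(SZ, SSSZ))))))
  →10  S(S(S(add(Z, mul(Z, mul(SZ, SSSZ))))))
  →11  S(S(S(mul(Z, mul(SZ, SSSZ)))))
  →12  SSSZ

Answer: normal form = SSSZ  (in 12 steps)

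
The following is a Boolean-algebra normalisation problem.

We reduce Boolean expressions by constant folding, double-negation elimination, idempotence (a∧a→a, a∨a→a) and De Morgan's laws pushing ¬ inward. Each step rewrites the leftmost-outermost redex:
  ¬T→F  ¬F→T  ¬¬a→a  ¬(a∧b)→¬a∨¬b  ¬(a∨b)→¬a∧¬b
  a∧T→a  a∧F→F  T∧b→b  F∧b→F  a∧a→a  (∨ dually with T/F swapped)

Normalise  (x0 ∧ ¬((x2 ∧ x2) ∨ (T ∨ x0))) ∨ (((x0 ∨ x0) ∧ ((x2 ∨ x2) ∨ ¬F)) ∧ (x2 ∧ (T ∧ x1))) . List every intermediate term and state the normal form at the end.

  start: (x0 ∧ ¬((x2 ∧ x2) ∨ (T ∨ x0))) ∨ (((x0 ∨ x0) ∧ ((x2 ∨ x2) ∨ ¬F)) ∧ (x2 ∧ (T ∧ x1)))
  [1] (x0 ∧ (¬(x2 ∧ x2) ∧ ¬(T ∨ x0))) ∨ (((x0 ∨ x0) ∧ ((x2 ∨ x2) ∨ ¬F)) ∧ (x2 ∧ (T ∧ x1)))
  [2] (x0 ∧ ((¬x2 ∨ ¬x2) ∧ ¬(T ∨ x0))) ∨ (((x0 ∨ x0) ∧ ((x2 ∨ x2) ∨ ¬F)) ∧ (x2 ∧ (T ∧ x1)))
  [3] (x0 ∧ (¬x2 ∧ ¬(T ∨ x0))) ∨ (((x0 ∨ x0) ∧ ((x2 ∨ x2) ∨ ¬F)) ∧ (x2 ∧ (T ∧ x1)))
  [4] (x0 ∧ (¬x2 ∧ (¬T ∧ ¬x0))) ∨ (((x0 ∨ x0) ∧ ((x2 ∨ x2) ∨ ¬F)) ∧ (x2 ∧ (T ∧ x1)))
  [5] (x0 ∧ (¬x2 ∧ (F ∧ ¬x0))) ∨ (((x0 ∨ x0) ∧ ((x2 ∨ x2) ∨ ¬F)) ∧ (x2 ∧ (T ∧ x1)))
  [6] (x0 ∧ (¬x2 ∧ F)) ∨ (((x0 ∨ x0) ∧ ((x2 ∨ x2) ∨ ¬F)) ∧ (x2 ∧ (T ∧ x1)))
  [7] (x0 ∧ F) ∨ (((x0 ∨ x0) ∧ ((x2 ∨ x2) ∨ ¬F)) ∧ (x2 ∧ (T ∧ x1)))
  [8] F ∨ (((x0 ∨ x0) ∧ ((x2 ∨ x2) ∨ ¬F)) ∧ (x2 ∧ (T ∧ x1)))
  [9] ((x0 ∨ x0) ∧ ((x2 ∨ x2) ∨ ¬F)) ∧ (x2 ∧ (T ∧ x1))
  [10] (x0 ∧ ((x2 ∨ x2) ∨ ¬F)) ∧ (x2 ∧ (T ∧ x1))
  [11] (x0 ∧ (x2 ∨ ¬F)) ∧ (x2 ∧ (T ∧ x1))
  [12] (x0 ∧ (x2 ∨ T)) ∧ (x2 ∧ (T ∧ x1))
  [13] (x0 ∧ T) ∧ (x2 ∧ (T ∧ x1))
  [14] x0 ∧ (x2 ∧ (T ∧ x1))
  [15] x0 ∧ (x2 ∧ x1)

Answer: normal form = x0 ∧ (x2 ∧ x1)  (in 15 steps)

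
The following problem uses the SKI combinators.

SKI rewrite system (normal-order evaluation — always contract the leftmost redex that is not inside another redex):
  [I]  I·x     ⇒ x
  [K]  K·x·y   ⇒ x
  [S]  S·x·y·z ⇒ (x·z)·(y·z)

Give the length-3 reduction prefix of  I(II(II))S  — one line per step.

  start: I(II(II))S
  step 1: II(II)S
  step 2: I(II)S
  step 3: IIS

Answer: after 3 steps: IIS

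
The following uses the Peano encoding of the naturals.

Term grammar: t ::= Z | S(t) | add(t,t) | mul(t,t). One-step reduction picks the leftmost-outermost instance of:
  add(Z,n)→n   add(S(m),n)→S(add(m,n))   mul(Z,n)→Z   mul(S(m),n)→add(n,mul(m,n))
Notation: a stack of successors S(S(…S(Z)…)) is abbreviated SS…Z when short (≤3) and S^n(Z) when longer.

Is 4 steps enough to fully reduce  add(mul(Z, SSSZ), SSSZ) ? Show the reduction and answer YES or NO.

  start: add(mul(Z, SSSZ), SSSZ)
  step 1: add(Z, SSSZ)
  step 2: SSSZ

Answer: YES — reaches normal form SSSZ in 2 ≤ 4 steps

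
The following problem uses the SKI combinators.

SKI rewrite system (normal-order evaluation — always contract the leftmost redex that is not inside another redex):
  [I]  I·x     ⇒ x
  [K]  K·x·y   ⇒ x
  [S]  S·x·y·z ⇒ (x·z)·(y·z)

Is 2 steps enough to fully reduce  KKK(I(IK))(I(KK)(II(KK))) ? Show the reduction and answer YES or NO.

  start: KKK(I(IK))(I(KK)(II(KK)))
  →1  K(I(IK))(I(KK)(II(KK)))
  →2  I(IK)

Answer: NO — after 2 steps the term is I(IK), not yet normal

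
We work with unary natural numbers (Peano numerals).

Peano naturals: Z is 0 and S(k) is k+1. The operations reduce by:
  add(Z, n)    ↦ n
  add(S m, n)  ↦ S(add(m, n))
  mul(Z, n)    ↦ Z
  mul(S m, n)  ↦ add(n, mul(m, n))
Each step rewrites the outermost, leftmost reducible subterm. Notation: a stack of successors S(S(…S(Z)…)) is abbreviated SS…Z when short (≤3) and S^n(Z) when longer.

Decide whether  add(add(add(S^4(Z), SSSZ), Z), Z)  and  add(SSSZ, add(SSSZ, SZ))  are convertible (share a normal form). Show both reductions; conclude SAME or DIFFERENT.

Term A:
  start: add(add(add(S^4(Z), SSSZ), Z), Z)
  →1  add(add(S(add(SSSZ, SSSZ)), Z), Z)
  →2  add(S(add(add(SSSZ, SSSZ), Z)), Z)
  →3  S(add(add(add(SSSZ, SSSZ), Z), Z))
  →4  S(add(add(S(add(SSZ, SSSZ)), Z), Z))
  →5  S(add(S(add(add(SSZ, SSSZ), Z)), Z))
  →6  S(S(add(add(add(SSZ, SSSZ), Z), Z)))
  →7  S(S(add(add(S(add(SZ, SSSZ)), Z), Z)))
  →8  S(S(add(S(add(add(SZ, SSSZ), Z)), Z)))
  →9  S(S(S(add(add(add(SZ, SSSZ), Z), Z))))
  →10  S(S(S(add(add(S(add(Z, SSSZ)), Z), Z))))
  →11  S(S(S(add(S(add(add(Z, SSSZ), Z)), Z))))
  →12  S(S(S(S(add(add(add(Z, SSSZ), Z), Z)))))
  →13  S(S(S(S(add(add(SSSZ, Z), Z)))))
  →14  S(S(S(S(add(S(add(SSZ, Z)), Z)))))
  →15  S(S(S(S(S(add(add(SSZ, Z), Z))))))
  →16  S(S(S(S(S(add(S(add(SZ, Z)), Z))))))
  →17  S(S(S(S(S(S(add(add(SZ, Z), Z)))))))
  →18  S(S(S(S(S(S(add(S(add(Z, Z)), Z)))))))
  →19  S(S(S(S(S(S(S(add(add(Z, Z), Z))))))))
  →20  S(S(S(S(S(S(S(add(Z, Z))))))))
  →21  S^7(Z)

Term B:
  start: add(SSSZ, add(SSSZ, SZ))
  →1  S(add(SSZ, add(SSSZ, SZ)))
  →2  S(S(add(SZ, add(SSSZ, SZ))))
  →3  S(S(S(add(Z, add(SSSZ, SZ)))))
  →4  S(S(S(add(SSSZ, SZ))))
  →5  S(S(S(S(add(SSZ, SZ)))))
  →6  S(S(S(S(S(add(SZ, SZ))))))
  →7  S(S(S(S(S(S(add(Z, SZ)))))))
  →8  S^7(Z)

Answer: SAME — A ⇓ S^7(Z), B ⇓ S^7(Z)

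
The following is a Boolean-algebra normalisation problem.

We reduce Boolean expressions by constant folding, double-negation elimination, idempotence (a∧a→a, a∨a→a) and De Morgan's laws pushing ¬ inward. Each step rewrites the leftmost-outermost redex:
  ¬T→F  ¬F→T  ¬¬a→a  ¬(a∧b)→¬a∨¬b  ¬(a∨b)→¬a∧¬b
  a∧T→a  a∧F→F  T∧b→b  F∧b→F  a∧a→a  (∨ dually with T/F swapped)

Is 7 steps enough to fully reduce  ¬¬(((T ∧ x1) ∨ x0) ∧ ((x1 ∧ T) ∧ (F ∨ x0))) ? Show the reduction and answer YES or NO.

  start: ¬¬(((T ∧ x1) ∨ x0) ∧ ((x1 ∧ T) ∧ (F ∨ x0)))
  step 1: ((T ∧ x1) ∨ x0) ∧ ((x1 ∧ T) ∧ (F ∨ x0))
  step 2: (x1 ∨ x0) ∧ ((x1 ∧ T) ∧ (F ∨ x0))
  step 3: (x1 ∨ x0) ∧ (x1 ∧ (F ∨ x0))
  step 4: (x1 ∨ x0) ∧ (x1 ∧ x0)

Answer: YES — reaches normal form (x1 ∨ x0) ∧ (x1 ∧ x0) in 4 ≤ 7 steps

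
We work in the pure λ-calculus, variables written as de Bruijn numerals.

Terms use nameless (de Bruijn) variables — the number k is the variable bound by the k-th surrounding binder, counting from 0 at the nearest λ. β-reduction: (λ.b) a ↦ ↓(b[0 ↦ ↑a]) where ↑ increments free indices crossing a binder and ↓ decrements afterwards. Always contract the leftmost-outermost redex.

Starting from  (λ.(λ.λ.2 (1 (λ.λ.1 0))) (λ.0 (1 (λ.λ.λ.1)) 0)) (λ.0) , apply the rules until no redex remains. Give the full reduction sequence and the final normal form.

  start: (λ.(λ.λ.2 (1 (λ.λ.1 0))) (λ.0 (1 (λ.λ.λ.1)) 0)) (λ.0)
  step 1: (λ.λ.(λ.0) (1 (λ.λ.1 0))) (λ.0 ((λ.0) (λ.λ.λ.1)) 0)
  step 2: λ.(λ.0) ((λ.0 ((λ.0) (λ.λ.λ.1)) 0) (λ.λ.1 0))
  step 3: λ.(λ.0 ((λ.0) (λ.λ.λ.1)) 0) (λ.λ.1 0)
  step 4: λ.(λ.λ.1 0) ((λ.0) (λ.λ.λ.1)) (λ.λ.1 0)
  step 5: λ.(λ.(λ.0) (λ.λ.λ.1) 0) (λ.λ.1 0)
  step 6: λ.(λ.0) (λ.λ.λ.1) (λ.λ.1 0)
  step 7: λ.(λ.λ.λ.1) (λ.λ.1 0)
  step 8: λ.λ.λ.1

Answer: normal form = λ.λ.λ.1  (in 8 steps)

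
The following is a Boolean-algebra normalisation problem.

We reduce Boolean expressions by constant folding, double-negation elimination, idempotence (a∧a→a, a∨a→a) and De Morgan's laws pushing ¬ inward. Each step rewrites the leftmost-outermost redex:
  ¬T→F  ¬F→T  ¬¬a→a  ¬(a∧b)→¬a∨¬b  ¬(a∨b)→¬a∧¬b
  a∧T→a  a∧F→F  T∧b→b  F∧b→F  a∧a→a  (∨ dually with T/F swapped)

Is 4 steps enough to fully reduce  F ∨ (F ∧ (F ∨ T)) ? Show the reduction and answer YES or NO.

Answer: YES — reaches normal form F in 2 ≤ 4 steps

Derivation:
  start: F ∨ (F ∧ (F ∨ T))
  step 1: F ∧ (F ∨ T)
  step 2: F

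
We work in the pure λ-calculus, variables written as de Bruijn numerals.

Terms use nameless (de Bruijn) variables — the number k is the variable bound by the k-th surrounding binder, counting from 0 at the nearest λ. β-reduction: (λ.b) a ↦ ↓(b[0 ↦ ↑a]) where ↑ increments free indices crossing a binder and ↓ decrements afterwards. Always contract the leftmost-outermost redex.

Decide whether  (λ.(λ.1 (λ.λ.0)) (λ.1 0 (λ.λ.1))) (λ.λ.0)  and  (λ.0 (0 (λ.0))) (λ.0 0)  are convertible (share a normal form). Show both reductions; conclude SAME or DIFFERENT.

Answer: SAME — A ⇓ λ.0, B ⇓ λ.0

Working:
Term A:
  start: (λ.(λ.1 (λ.λ.0)) (λ.1 0 (λ.λ.1))) (λ.λ.0)
  [1] (λ.(λ.λ.0) (λ.λ.0)) (λ.(λ.λ.0) 0 (λ.λ.1))
  [2] (λ.λ.0) (λ.λ.0)
  [3] λ.0

Term B:
  start: (λ.0 (0 (λ.0))) (λ.0 0)
  [1] (λ.0 0) ((λ.0 0) (λ.0))
  [2] (λ.0 0) (λ.0) ((λ.0 0) (λ.0))
  [3] (λ.0) (λ.0) ((λ.0 0) (λ.0))
  [4] (λ.0) ((λ.0 0) (λ.0))
  [5] (λ.0 0) (λ.0)
  [6] (λ.0) (λ.0)
  [7] λ.0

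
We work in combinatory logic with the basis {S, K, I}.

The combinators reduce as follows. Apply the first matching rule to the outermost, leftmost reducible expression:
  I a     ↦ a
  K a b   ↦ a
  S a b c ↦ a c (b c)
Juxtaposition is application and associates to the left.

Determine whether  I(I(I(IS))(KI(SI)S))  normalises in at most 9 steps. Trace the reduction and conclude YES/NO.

  start: I(I(I(IS))(KI(SI)S))
  →1  I(I(IS))(KI(SI)S)
  →2  I(IS)(KI(SI)S)
  →3  IS(KI(SI)S)
  →4  S(KI(SI)S)
  →5  S(IS)
  →6  SS

Answer: YES — reaches normal form SS in 6 ≤ 9 steps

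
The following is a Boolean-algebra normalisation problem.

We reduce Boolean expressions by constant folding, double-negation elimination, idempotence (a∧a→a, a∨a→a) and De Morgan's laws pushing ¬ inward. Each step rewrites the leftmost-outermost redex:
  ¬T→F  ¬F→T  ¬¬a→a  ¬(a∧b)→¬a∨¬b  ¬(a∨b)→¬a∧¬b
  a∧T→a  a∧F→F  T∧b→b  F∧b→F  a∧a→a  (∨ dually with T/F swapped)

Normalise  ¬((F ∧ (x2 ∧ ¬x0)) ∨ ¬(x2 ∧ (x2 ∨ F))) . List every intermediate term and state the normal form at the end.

Answer: normal form = x2  (in 8 steps)

Working:
  start: ¬((F ∧ (x2 ∧ ¬x0)) ∨ ¬(x2 ∧ (x2 ∨ F)))
  step 1: ¬(F ∧ (x2 ∧ ¬x0)) ∧ ¬¬(x2 ∧ (x2 ∨ F))
  step 2: (¬F ∨ ¬(x2 ∧ ¬x0)) ∧ ¬¬(x2 ∧ (x2 ∨ F))
  step 3: (T ∨ ¬(x2 ∧ ¬x0)) ∧ ¬¬(x2 ∧ (x2 ∨ F))
  step 4: T ∧ ¬¬(x2 ∧ (x2 ∨ F))
  step 5: ¬¬(x2 ∧ (x2 ∨ F))
  step 6: x2 ∧ (x2 ∨ F)
  step 7: x2 ∧ x2
  step 8: x2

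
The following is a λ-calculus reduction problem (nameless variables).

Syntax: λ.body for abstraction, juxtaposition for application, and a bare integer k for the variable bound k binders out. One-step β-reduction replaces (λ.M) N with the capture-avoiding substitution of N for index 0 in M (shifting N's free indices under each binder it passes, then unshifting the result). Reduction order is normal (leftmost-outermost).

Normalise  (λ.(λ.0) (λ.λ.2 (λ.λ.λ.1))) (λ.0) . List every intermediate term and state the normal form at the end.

Answer: normal form = λ.λ.λ.λ.λ.1  (in 3 steps)

Reduction:
  start: (λ.(λ.0) (λ.λ.2 (λ.λ.λ.1))) (λ.0)
  [1] (λ.0) (λ.λ.(λ.0) (λ.λ.λ.1))
  [2] λ.λ.(λ.0) (λ.λ.λ.1)
  [3] λ.λ.λ.λ.λ.1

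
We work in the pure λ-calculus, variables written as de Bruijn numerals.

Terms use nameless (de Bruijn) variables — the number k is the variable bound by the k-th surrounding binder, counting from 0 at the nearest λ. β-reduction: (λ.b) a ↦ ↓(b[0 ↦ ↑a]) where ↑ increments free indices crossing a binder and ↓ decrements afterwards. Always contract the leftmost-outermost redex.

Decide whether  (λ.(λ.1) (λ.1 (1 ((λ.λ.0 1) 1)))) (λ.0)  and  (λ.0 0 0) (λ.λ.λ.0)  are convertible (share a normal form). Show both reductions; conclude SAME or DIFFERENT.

Answer: SAME — A ⇓ λ.0, B ⇓ λ.0

Derivation:
Term A:
  start: (λ.(λ.1) (λ.1 (1 ((λ.λ.0 1) 1)))) (λ.0)
  step 1: (λ.λ.0) (λ.(λ.0) ((λ.0) ((λ.λ.0 1) (λ.0))))
  step 2: λ.0

Term B:
  start: (λ.0 0 0) (λ.λ.λ.0)
  step 1: (λ.λ.λ.0) (λ.λ.λ.0) (λ.λ.λ.0)
  step 2: (λ.λ.0) (λ.λ.λ.0)
  step 3: λ.0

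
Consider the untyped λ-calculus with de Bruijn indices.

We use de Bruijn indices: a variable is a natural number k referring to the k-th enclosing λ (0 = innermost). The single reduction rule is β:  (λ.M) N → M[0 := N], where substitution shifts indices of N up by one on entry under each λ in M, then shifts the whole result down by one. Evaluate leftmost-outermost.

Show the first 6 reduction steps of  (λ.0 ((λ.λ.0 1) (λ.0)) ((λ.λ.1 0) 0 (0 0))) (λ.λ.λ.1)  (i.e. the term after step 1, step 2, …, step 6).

  start: (λ.0 ((λ.λ.0 1) (λ.0)) ((λ.λ.1 0) 0 (0 0))) (λ.λ.λ.1)
  step 1: (λ.λ.λ.1) ((λ.λ.0 1) (λ.0)) ((λ.λ.1 0) (λ.λ.λ.1) ((λ.λ.λ.1) (λ.λ.λ.1)))
  step 2: (λ.λ.1) ((λ.λ.1 0) (λ.λ.λ.1) ((λ.λ.λ.1) (λ.λ.λ.1)))
  step 3: λ.(λ.λ.1 0) (λ.λ.λ.1) ((λ.λ.λ.1) (λ.λ.λ.1))
  step 4: λ.(λ.(λ.λ.λ.1) 0) ((λ.λ.λ.1) (λ.λ.λ.1))
  step 5: λ.(λ.λ.λ.1) ((λ.λ.λ.1) (λ.λ.λ.1))
  step 6: λ.λ.λ.1

Answer: after 6 steps: λ.λ.λ.1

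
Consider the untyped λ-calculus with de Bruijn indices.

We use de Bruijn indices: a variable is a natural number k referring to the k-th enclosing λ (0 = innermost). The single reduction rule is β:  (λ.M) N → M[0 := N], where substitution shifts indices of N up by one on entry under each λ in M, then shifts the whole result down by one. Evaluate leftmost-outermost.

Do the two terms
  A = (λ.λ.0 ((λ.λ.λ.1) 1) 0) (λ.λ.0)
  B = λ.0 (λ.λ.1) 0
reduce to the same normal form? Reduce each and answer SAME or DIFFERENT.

Answer: SAME — A ⇓ λ.0 (λ.λ.1) 0, B ⇓ λ.0 (λ.λ.1) 0

Working:
Term A:
  start: (λ.λ.0 ((λ.λ.λ.1) 1) 0) (λ.λ.0)
  step 1: λ.0 ((λ.λ.λ.1) (λ.λ.0)) 0
  step 2: λ.0 (λ.λ.1) 0

Term B:
  start: λ.0 (λ.λ.1) 0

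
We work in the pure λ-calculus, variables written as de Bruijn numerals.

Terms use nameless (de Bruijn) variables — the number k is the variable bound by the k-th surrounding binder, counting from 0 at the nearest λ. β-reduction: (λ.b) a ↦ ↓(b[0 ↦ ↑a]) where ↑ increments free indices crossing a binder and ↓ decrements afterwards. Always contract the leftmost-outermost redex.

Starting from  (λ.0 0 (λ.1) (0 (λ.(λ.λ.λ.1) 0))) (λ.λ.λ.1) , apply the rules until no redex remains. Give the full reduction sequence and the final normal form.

  start: (λ.0 0 (λ.1) (0 (λ.(λ.λ.λ.1) 0))) (λ.λ.λ.1)
  [1] (λ.λ.λ.1) (λ.λ.λ.1) (λ.λ.λ.λ.1) ((λ.λ.λ.1) (λ.(λ.λ.λ.1) 0))
  [2] (λ.λ.1) (λ.λ.λ.λ.1) ((λ.λ.λ.1) (λ.(λ.λ.λ.1) 0))
  [3] (λ.λ.λ.λ.λ.1) ((λ.λ.λ.1) (λ.(λ.λ.λ.1) 0))
  [4] λ.λ.λ.λ.1

Answer: normal form = λ.λ.λ.λ.1  (in 4 steps)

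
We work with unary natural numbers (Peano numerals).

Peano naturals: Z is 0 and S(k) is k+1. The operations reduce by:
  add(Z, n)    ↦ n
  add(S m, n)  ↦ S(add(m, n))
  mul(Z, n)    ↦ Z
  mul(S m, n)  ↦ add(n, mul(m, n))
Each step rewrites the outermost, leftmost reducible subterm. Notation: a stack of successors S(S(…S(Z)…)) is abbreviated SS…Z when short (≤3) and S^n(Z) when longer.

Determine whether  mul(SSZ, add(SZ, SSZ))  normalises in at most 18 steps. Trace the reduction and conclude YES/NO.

  start: mul(SSZ, add(SZ, SSZ))
  →1  add(add(SZ, SSZ), mul(SZ, add(SZ, SSZ)))
  →2  add(S(add(Z, SSZ)), mul(SZ, add(SZ, SSZ)))
  →3  S(add(add(Z, SSZ), mul(SZ, add(SZ, SSZ))))
  →4  S(add(SSZ, mul(SZ, add(SZ, SSZ))))
  →5  S(S(add(SZ, mul(SZ, add(SZ, SSZ)))))
  →6  S(S(S(add(Z, mul(SZ, add(SZ, SSZ))))))
  →7  S(S(S(mul(SZ, add(SZ, SSZ)))))
  →8  S(S(S(add(add(SZ, SSZ), mul(Z, add(SZ, SSZ))))))
  →9  S(S(S(add(S(add(Z, SSZ)), mul(Z, add(SZ, SSZ))))))
  →10  S(S(S(S(add(add(Z, SSZ), mul(Z, add(SZ, SSZ)))))))
  →11  S(S(S(S(add(SSZ, mul(Z, add(SZ, SSZ)))))))
  →12  S(S(S(S(S(add(SZ, mul(Z, add(SZ, SSZ))))))))
  →13  S(S(S(S(S(S(add(Z, mul(Z, add(SZ, SSZ)))))))))
  →14  S(S(S(S(S(S(mul(Z, add(SZ, SSZ))))))))
  →15  S^6(Z)

Answer: YES — reaches normal form S^6(Z) in 15 ≤ 18 steps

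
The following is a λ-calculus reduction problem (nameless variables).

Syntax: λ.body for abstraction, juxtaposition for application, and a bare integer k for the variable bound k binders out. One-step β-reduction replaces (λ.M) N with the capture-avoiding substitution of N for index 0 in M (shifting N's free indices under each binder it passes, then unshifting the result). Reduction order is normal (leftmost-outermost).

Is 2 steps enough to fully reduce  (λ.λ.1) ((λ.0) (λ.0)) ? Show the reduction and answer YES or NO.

Answer: YES — reaches normal form λ.λ.0 in 2 ≤ 2 steps

Working:
  start: (λ.λ.1) ((λ.0) (λ.0))
  step 1: λ.(λ.0) (λ.0)
  step 2: λ.λ.0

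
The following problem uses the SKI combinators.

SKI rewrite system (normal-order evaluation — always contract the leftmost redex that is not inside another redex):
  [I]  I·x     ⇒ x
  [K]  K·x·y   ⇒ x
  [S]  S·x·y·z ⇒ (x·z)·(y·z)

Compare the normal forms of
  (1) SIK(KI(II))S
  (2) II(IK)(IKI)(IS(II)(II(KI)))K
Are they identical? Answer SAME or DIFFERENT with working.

Term A:
  start: SIK(KI(II))S
  step 1: I(KI(II))(K(KI(II)))S
  step 2: KI(II)(K(KI(II)))S
  step 3: I(K(KI(II)))S
  step 4: K(KI(II))S
  step 5: KI(II)
  step 6: I

Term B:
  start: II(IK)(IKI)(IS(II)(II(KI)))K
  step 1: I(IK)(IKI)(IS(II)(II(KI)))K
  step 2: IK(IKI)(IS(II)(II(KI)))K
  step 3: K(IKI)(IS(II)(II(KI)))K
  step 4: IKIK
  step 5: KIK
  step 6: I

Answer: SAME — A ⇓ I, B ⇓ I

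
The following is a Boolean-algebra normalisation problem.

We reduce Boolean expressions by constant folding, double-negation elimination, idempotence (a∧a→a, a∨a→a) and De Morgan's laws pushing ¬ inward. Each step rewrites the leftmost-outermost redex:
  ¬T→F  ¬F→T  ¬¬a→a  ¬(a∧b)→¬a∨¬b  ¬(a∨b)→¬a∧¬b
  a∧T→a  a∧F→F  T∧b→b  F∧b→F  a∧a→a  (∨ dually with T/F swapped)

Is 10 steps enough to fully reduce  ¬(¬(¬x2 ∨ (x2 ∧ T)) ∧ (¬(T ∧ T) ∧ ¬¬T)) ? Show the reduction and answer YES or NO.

Answer: YES — reaches normal form T in 8 ≤ 10 steps

Working:
  start: ¬(¬(¬x2 ∨ (x2 ∧ T)) ∧ (¬(T ∧ T) ∧ ¬¬T))
  [1] ¬¬(¬x2 ∨ (x2 ∧ T)) ∨ ¬(¬(T ∧ T) ∧ ¬¬T)
  [2] (¬x2 ∨ (x2 ∧ T)) ∨ ¬(¬(T ∧ T) ∧ ¬¬T)
  [3] (¬x2 ∨ x2) ∨ ¬(¬(T ∧ T) ∧ ¬¬T)
  [4] (¬x2 ∨ x2) ∨ (¬¬(T ∧ T) ∨ ¬¬¬T)
  [5] (¬x2 ∨ x2) ∨ ((T ∧ T) ∨ ¬¬¬T)
  [6] (¬x2 ∨ x2) ∨ (T ∨ ¬¬¬T)
  [7] (¬x2 ∨ x2) ∨ T
  [8] T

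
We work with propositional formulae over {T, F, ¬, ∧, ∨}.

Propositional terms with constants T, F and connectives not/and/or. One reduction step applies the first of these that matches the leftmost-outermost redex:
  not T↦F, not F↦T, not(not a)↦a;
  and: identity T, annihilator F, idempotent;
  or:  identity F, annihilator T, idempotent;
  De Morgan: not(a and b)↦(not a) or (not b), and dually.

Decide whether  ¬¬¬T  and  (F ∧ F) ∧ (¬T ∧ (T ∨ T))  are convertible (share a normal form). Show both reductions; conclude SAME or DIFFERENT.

Term A:
  start: ¬¬¬T
  step 1: ¬T
  step 2: F

Term B:
  start: (F ∧ F) ∧ (¬T ∧ (T ∨ T))
  step 1: F ∧ (¬T ∧ (T ∨ T))
  step 2: F

Answer: SAME — A ⇓ F, B ⇓ F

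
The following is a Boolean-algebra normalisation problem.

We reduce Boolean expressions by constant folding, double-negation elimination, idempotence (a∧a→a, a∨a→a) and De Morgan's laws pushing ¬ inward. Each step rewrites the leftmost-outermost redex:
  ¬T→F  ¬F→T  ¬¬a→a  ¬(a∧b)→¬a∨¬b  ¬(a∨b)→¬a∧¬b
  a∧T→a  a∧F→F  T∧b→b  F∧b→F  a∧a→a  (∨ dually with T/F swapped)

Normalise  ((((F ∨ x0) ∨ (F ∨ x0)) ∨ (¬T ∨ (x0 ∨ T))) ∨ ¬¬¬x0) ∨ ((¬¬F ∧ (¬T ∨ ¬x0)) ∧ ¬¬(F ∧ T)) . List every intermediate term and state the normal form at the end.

  start: ((((F ∨ x0) ∨ (F ∨ x0)) ∨ (¬T ∨ (x0 ∨ T))) ∨ ¬¬¬x0) ∨ ((¬¬F ∧ (¬T ∨ ¬x0)) ∧ ¬¬(F ∧ T))
  [1] (((F ∨ x0) ∨ (¬T ∨ (x0 ∨ T))) ∨ ¬¬¬x0) ∨ ((¬¬F ∧ (¬T ∨ ¬x0)) ∧ ¬¬(F ∧ T))
  [2] ((x0 ∨ (¬T ∨ (x0 ∨ T))) ∨ ¬¬¬x0) ∨ ((¬¬F ∧ (¬T ∨ ¬x0)) ∧ ¬¬(F ∧ T))
  [3] ((x0 ∨ (F ∨ (x0 ∨ T))) ∨ ¬¬¬x0) ∨ ((¬¬F ∧ (¬T ∨ ¬x0)) ∧ ¬¬(F ∧ T))
  [4] ((x0 ∨ (x0 ∨ T)) ∨ ¬¬¬x0) ∨ ((¬¬F ∧ (¬T ∨ ¬x0)) ∧ ¬¬(F ∧ T))
  [5] ((x0 ∨ T) ∨ ¬¬¬x0) ∨ ((¬¬F ∧ (¬T ∨ ¬x0)) ∧ ¬¬(F ∧ T))
  [6] (T ∨ ¬¬¬x0) ∨ ((¬¬F ∧ (¬T ∨ ¬x0)) ∧ ¬¬(F ∧ T))
  [7] T ∨ ((¬¬F ∧ (¬T ∨ ¬x0)) ∧ ¬¬(F ∧ T))
  [8] T

Answer: normal form = T  (in 8 steps)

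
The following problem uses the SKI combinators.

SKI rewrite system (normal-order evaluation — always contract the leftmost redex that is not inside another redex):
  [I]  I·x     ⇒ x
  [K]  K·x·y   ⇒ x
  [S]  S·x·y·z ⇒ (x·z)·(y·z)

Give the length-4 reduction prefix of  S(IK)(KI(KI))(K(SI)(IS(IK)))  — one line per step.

Answer: after 4 steps: SI

Reduction:
  start: S(IK)(KI(KI))(K(SI)(IS(IK)))
  →1  IK(K(SI)(IS(IK)))(KI(KI)(K(SI)(IS(IK))))
  →2  K(K(SI)(IS(IK)))(KI(KI)(K(SI)(IS(IK))))
  →3  K(SI)(IS(IK))
  →4  SI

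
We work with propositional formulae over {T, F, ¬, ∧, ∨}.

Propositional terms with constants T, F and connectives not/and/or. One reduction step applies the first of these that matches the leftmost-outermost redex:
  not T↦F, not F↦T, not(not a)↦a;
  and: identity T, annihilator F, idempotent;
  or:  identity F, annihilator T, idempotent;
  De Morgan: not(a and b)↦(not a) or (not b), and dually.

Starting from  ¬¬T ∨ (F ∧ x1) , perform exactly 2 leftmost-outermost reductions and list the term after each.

  start: ¬¬T ∨ (F ∧ x1)
  step 1: T ∨ (F ∧ x1)
  step 2: T

Answer: after 2 steps: T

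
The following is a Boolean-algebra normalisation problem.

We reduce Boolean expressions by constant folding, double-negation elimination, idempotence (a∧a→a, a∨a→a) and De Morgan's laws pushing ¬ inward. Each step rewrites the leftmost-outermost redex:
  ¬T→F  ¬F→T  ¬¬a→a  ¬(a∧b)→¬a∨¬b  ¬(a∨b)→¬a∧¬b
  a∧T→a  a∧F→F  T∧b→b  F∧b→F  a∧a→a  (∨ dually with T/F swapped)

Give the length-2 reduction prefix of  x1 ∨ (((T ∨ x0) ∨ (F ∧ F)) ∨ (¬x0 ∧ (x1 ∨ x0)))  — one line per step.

  start: x1 ∨ (((T ∨ x0) ∨ (F ∧ F)) ∨ (¬x0 ∧ (x1 ∨ x0)))
  [1] x1 ∨ ((T ∨ (F ∧ F)) ∨ (¬x0 ∧ (x1 ∨ x0)))
  [2] x1 ∨ (T ∨ (¬x0 ∧ (x1 ∨ x0)))

Answer: after 2 steps: x1 ∨ (T ∨ (¬x0 ∧ (x1 ∨ x0)))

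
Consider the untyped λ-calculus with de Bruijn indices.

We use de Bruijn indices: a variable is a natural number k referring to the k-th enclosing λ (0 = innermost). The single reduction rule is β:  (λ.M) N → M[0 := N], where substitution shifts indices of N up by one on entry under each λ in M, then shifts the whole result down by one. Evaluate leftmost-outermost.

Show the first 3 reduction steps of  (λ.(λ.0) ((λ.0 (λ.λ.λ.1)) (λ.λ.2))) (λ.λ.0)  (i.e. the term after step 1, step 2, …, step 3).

Answer: after 3 steps: (λ.λ.λ.λ.0) (λ.λ.λ.1)

Derivation:
  start: (λ.(λ.0) ((λ.0 (λ.λ.λ.1)) (λ.λ.2))) (λ.λ.0)
  [1] (λ.0) ((λ.0 (λ.λ.λ.1)) (λ.λ.λ.λ.0))
  [2] (λ.0 (λ.λ.λ.1)) (λ.λ.λ.λ.0)
  [3] (λ.λ.λ.λ.0) (λ.λ.λ.1)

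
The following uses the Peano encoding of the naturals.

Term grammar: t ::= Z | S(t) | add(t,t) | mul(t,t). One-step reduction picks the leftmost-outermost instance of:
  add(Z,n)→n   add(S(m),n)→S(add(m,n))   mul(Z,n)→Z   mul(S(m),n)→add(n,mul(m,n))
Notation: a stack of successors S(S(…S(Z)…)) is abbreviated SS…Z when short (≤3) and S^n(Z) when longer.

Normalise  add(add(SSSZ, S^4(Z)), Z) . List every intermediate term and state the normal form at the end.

  start: add(add(SSSZ, S^4(Z)), Z)
  [1] add(S(add(SSZ, S^4(Z))), Z)
  [2] S(add(add(SSZ, S^4(Z)), Z))
  [3] S(add(S(add(SZ, S^4(Z))), Z))
  [4] S(S(add(add(SZ, S^4(Z)), Z)))
  [5] S(S(add(S(add(Z, S^4(Z))), Z)))
  [6] S(S(S(add(add(Z, S^4(Z)), Z))))
  [7] S(S(S(add(S^4(Z), Z))))
  [8] S(S(S(S(add(SSSZ, Z)))))
  [9] S(S(S(S(S(add(SSZ, Z))))))
  [10] S(S(S(S(S(S(add(SZ, Z)))))))
  [11] S(S(S(S(S(S(S(add(Z, Z))))))))
  [12] S^7(Z)

Answer: normal form = S^7(Z)  (in 12 steps)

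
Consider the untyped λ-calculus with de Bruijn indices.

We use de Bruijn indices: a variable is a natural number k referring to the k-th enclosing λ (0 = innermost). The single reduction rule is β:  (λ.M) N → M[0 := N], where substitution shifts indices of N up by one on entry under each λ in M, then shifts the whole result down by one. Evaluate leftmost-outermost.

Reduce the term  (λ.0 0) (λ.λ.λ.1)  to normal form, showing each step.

Answer: normal form = λ.λ.1  (in 2 steps)

Reduction:
  start: (λ.0 0) (λ.λ.λ.1)
  [1] (λ.λ.λ.1) (λ.λ.λ.1)
  [2] λ.λ.1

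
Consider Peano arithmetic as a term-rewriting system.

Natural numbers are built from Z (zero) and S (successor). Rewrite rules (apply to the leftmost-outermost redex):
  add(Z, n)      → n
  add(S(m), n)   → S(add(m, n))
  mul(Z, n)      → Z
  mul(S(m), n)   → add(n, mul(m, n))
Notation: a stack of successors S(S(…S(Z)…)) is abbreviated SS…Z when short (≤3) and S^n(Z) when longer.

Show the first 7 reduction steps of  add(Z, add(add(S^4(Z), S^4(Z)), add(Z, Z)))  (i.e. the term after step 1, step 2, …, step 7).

  start: add(Z, add(add(S^4(Z), S^4(Z)), add(Z, Z)))
  →1  add(add(S^4(Z), S^4(Z)), add(Z, Z))
  →2  add(S(add(SSSZ, S^4(Z))), add(Z, Z))
  →3  S(add(add(SSSZ, S^4(Z)), add(Z, Z)))
  →4  S(add(S(add(SSZ, S^4(Z))), add(Z, Z)))
  →5  S(S(add(add(SSZ, S^4(Z)), add(Z, Z))))
  →6  S(S(add(S(add(SZ, S^4(Z))), add(Z, Z))))
  →7  S(S(S(add(add(SZ, S^4(Z)), add(Z, Z)))))

Answer: after 7 steps: S(S(S(add(add(SZ, S^4(Z)), add(Z, Z)))))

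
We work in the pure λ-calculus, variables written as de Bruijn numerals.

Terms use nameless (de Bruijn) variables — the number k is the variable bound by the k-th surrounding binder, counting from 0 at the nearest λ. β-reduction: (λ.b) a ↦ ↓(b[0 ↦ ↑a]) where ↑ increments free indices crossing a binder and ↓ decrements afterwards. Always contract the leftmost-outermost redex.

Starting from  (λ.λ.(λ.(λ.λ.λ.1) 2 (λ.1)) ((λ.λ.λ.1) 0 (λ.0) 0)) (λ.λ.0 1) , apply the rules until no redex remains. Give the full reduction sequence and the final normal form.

Answer: normal form = λ.λ.λ.λ.0  (in 7 steps)

Reduction:
  start: (λ.λ.(λ.(λ.λ.λ.1) 2 (λ.1)) ((λ.λ.λ.1) 0 (λ.0) 0)) (λ.λ.0 1)
  [1] λ.(λ.(λ.λ.λ.1) (λ.λ.0 1) (λ.1)) ((λ.λ.λ.1) 0 (λ.0) 0)
  [2] λ.(λ.λ.λ.1) (λ.λ.0 1) (λ.(λ.λ.λ.1) 1 (λ.0) 1)
  [3] λ.(λ.λ.1) (λ.(λ.λ.λ.1) 1 (λ.0) 1)
  [4] λ.λ.λ.(λ.λ.λ.1) 2 (λ.0) 2
  [5] λ.λ.λ.(λ.λ.1) (λ.0) 2
  [6] λ.λ.λ.(λ.λ.0) 2
  [7] λ.λ.λ.λ.0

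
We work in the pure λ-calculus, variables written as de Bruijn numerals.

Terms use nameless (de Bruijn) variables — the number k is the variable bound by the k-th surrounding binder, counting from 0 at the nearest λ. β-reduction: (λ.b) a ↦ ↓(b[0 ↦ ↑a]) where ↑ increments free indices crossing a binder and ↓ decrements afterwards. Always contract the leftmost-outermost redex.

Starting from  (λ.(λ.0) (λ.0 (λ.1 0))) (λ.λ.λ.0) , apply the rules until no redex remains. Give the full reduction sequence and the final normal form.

Answer: normal form = λ.0 (λ.1 0)  (in 2 steps)

Reduction:
  start: (λ.(λ.0) (λ.0 (λ.1 0))) (λ.λ.λ.0)
  step 1: (λ.0) (λ.0 (λ.1 0))
  step 2: λ.0 (λ.1 0)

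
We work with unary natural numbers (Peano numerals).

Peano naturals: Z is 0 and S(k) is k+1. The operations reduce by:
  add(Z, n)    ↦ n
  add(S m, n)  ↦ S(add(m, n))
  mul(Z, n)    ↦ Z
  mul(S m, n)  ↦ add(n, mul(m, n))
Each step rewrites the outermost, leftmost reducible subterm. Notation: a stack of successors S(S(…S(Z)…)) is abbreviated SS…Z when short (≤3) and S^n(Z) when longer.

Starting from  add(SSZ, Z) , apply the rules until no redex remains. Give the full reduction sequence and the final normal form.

Answer: normal form = SSZ  (in 3 steps)

Working:
  start: add(SSZ, Z)
  →1  S(add(SZ, Z))
  →2  S(S(add(Z, Z)))
  →3  SSZ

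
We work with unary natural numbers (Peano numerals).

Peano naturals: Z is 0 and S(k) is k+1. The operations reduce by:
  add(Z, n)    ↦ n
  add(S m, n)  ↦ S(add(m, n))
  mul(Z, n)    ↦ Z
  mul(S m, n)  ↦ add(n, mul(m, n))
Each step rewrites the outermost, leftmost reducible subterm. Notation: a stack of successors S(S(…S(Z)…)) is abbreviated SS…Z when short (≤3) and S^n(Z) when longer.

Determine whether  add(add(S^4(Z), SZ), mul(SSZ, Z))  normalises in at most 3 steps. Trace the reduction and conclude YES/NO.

Answer: NO — after 3 steps the term is S(add(S(add(SSZ, SZ)), mul(SSZ, Z))), not yet normal

Reduction:
  start: add(add(S^4(Z), SZ), mul(SSZ, Z))
  [1] add(S(add(SSSZ, SZ)), mul(SSZ, Z))
  [2] S(add(add(SSSZ, SZ), mul(SSZ, Z)))
  [3] S(add(S(add(SSZ, SZ)), mul(SSZ, Z)))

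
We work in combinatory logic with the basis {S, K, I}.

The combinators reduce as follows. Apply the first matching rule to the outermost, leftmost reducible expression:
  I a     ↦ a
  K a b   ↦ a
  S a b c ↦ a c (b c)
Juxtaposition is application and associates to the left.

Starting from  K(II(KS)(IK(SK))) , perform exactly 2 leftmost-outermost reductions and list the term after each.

Answer: after 2 steps: K(KS(IK(SK)))

Working:
  start: K(II(KS)(IK(SK)))
  [1] K(I(KS)(IK(SK)))
  [2] K(KS(IK(SK)))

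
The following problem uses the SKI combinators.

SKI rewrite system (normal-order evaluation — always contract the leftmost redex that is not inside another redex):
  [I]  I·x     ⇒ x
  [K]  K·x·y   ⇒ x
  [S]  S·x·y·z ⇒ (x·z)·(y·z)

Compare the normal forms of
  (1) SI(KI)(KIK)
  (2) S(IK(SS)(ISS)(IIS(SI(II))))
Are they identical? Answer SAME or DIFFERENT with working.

Answer: DIFFERENT — A ⇓ I, B ⇓ S(SS(S(SII)))

Working:
Term A:
  start: SI(KI)(KIK)
  [1] I(KIK)(KI(KIK))
  [2] KIK(KI(KIK))
  [3] I(KI(KIK))
  [4] KI(KIK)
  [5] I

Term B:
  start: S(IK(SS)(ISS)(IIS(SI(II))))
  [1] S(K(SS)(ISS)(IIS(SI(II))))
  [2] S(SS(IIS(SI(II))))
  [3] S(SS(IS(SI(II))))
  [4] S(SS(S(SI(II))))
  [5] S(SS(S(SII)))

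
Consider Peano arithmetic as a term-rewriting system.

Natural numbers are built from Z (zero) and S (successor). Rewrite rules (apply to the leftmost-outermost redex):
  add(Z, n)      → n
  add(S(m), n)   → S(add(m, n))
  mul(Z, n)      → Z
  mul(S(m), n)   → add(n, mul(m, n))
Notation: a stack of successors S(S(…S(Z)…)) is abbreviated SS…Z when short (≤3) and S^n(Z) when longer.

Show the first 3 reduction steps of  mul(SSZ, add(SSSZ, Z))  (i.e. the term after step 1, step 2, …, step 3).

  start: mul(SSZ, add(SSSZ, Z))
  →1  add(add(SSSZ, Z), mul(SZ, add(SSSZ, Z)))
  →2  add(S(add(SSZ, Z)), mul(SZ, add(SSSZ, Z)))
  →3  S(add(add(SSZ, Z), mul(SZ, add(SSSZ, Z))))

Answer: after 3 steps: S(add(add(SSZ, Z), mul(SZ, add(SSSZ, Z))))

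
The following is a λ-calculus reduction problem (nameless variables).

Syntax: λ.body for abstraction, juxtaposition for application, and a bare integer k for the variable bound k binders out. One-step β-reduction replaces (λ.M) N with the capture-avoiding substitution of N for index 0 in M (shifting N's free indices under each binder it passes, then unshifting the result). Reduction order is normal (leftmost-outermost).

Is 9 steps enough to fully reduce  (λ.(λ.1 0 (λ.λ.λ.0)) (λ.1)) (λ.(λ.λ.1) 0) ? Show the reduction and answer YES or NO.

  start: (λ.(λ.1 0 (λ.λ.λ.0)) (λ.1)) (λ.(λ.λ.1) 0)
  →1  (λ.(λ.(λ.λ.1) 0) 0 (λ.λ.λ.0)) (λ.λ.(λ.λ.1) 0)
  →2  (λ.(λ.λ.1) 0) (λ.λ.(λ.λ.1) 0) (λ.λ.λ.0)
  →3  (λ.λ.1) (λ.λ.(λ.λ.1) 0) (λ.λ.λ.0)
  →4  (λ.λ.λ.(λ.λ.1) 0) (λ.λ.λ.0)
  →5  λ.λ.(λ.λ.1) 0
  →6  λ.λ.λ.1

Answer: YES — reaches normal form λ.λ.λ.1 in 6 ≤ 9 steps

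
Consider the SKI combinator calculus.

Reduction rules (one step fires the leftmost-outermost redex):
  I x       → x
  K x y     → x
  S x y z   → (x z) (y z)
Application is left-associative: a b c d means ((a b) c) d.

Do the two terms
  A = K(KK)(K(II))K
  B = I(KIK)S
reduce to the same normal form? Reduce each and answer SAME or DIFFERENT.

Answer: DIFFERENT — A ⇓ K, B ⇓ S

Derivation:
Term A:
  start: K(KK)(K(II))K
  step 1: KKK
  step 2: K

Term B:
  start: I(KIK)S
  step 1: KIKS
  step 2: IS
  step 3: S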